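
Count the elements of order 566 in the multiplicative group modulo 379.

0

φ(379) = 379 − 1 = 378 = 2 · 3^3 · 7.
Since (Z/379Z)^× is cyclic of order 378, the number of elements of order d is φ(d) when d | 378 and 0 otherwise.
566 does not divide 378, so no element of (Z/379Z)^× has order 566.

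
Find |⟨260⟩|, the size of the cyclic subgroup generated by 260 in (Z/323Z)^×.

144

ord(260) | φ(323) = φ(17·19) = (17−1)·(19−1) = 16·18 = 288 = 2^5 · 3^2.
Divisors of 288: 1, 2, 3, 4, 6, 8, 9, 12, 16, 18, 24, 32, 36, 48, 72, 96, 144, 288.
Test each divisor d:
260^1 ≡ 260
260^2 ≡ 93
260^3 ≡ 278
260^4 ≡ 251
260^6 ≡ 87
260^8 ≡ 16
260^9 ≡ 284
260^12 ≡ 140
260^16 ≡ 256
260^18 ≡ 229
260^24 ≡ 220
260^32 ≡ 290
260^36 ≡ 115
260^48 ≡ 273
260^72 ≡ 305
260^96 ≡ 239
260^144 ≡ 1
The smallest such exponent is 144, so the order of 260 is 144.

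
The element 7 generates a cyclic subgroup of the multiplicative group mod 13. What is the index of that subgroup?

1

By Lagrange's theorem, ord_13(7) divides φ(13) = 13 − 1 = 12 = 2^2 · 3.
Divisors of 12: 1, 2, 3, 4, 6, 12.
Evaluate successive powers at the divisors of 12:
7^1 ≡ 7
7^2 ≡ 10
7^3 ≡ 5
7^4 ≡ 9
7^6 ≡ 12
7^12 ≡ 1
Thus |⟨7⟩| = ord(7) = 12.
Index = |(Z/13Z)^×| / |⟨7⟩| = 12 / 12 = 1.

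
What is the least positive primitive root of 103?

φ(103) = 103 − 1 = 102 = 2 · 3 · 17.
Test candidates g = 2, 3, … against the prime factors q ∈ {2, 3, 17} of φ(103): g is a generator iff g^(102/q) ≢ 1 for every such q.
g = 2: 2^51 ≡ 1 — hits 1, so not a primitive root.
g = 3: 3^51 ≡ 102; 3^34 ≡ 1 — hits 1, so not a primitive root.
g = 4: 4^51 ≡ 1 — hits 1, so not a primitive root.
g = 5: 5^51 ≡ 102; 5^34 ≡ 56; 5^6 ≡ 72 — none is 1, so 5 is a primitive root.
The smallest primitive root modulo 103 is 5.

5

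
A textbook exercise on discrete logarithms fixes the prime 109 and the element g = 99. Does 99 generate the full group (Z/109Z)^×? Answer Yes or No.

Yes

φ(109) = 109 − 1 = 108 = 2^2 · 3^3.
Test 99^(108/q) mod 109 for each prime factor q of 108:
99^54 ≡ 108 (mod 109)  [q = 2: ≢ 1 ✓]
99^36 ≡ 63 (mod 109)  [q = 3: ≢ 1 ✓]
None equal 1, so ord_109(99) = 108: 99 is a primitive root.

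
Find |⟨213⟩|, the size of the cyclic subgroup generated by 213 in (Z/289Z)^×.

136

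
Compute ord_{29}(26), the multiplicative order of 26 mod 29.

28

The order of 26 must divide φ(29) = 29 − 1 = 28 = 2^2 · 7.
Divisors of 28: 1, 2, 4, 7, 14, 28.
Evaluate successive powers at the divisors of 28:
26^1 ≡ 26
26^2 ≡ 9
26^4 ≡ 23
26^7 ≡ 17
26^14 ≡ 28
26^28 ≡ 1
So ord_29(26) = 28.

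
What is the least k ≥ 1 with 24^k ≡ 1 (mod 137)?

136

The order of 24 must divide φ(137) = 137 − 1 = 136 = 2^3 · 17.
Divisors of 136: 1, 2, 4, 8, 17, 34, 68, 136.
Evaluate successive powers at the divisors of 136:
24^1 ≡ 24 (mod 137)
24^2 ≡ 28 (mod 137)
24^4 ≡ 99 (mod 137)
24^8 ≡ 74 (mod 137)
24^17 ≡ 41 (mod 137)
24^34 ≡ 37 (mod 137)
24^68 ≡ 136 (mod 137)
24^136 ≡ 1 (mod 137) ✓
Therefore the multiplicative order of 24 modulo 137 is 136.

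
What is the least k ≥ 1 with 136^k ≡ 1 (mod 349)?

Since 136 ∈ (Z/349Z)^×, its order divides φ(349) = 349 − 1 = 348 = 2^2 · 3 · 29.
Divisors of 348: 1, 2, 3, 4, 6, 12, 29, 58, 87, 116, 174, 348.
Check 136^d mod 349 for each divisor in increasing order:
136^1 ≡ 136 (mod 349)
136^2 ≡ 348 (mod 349)
136^3 ≡ 213 (mod 349)
136^4 ≡ 1 (mod 349) ✓
So ord_349(136) = 4.

4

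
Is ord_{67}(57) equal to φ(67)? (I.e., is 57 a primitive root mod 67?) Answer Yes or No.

Yes

φ(67) = 67 − 1 = 66 = 2 · 3 · 11.
An element g generates (Z/67Z)^× iff g^(66/q) ≢ 1 (mod 67) for each prime q ∈ {2, 3, 11}.
57^33 ≡ 66 (mod 67)  [q = 2: ≢ 1 ✓]
57^22 ≡ 37 (mod 67)  [q = 3: ≢ 1 ✓]
57^6 ≡ 25 (mod 67)  [q = 11: ≢ 1 ✓]
None equal 1, so ord_67(57) = 66: 57 is a primitive root.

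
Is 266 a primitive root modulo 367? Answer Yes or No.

No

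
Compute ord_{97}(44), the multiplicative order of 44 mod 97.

The order of 44 must divide φ(97) = 97 − 1 = 96 = 2^5 · 3.
Divisors of 96: 1, 2, 3, 4, 6, 8, 12, 16, 24, 32, 48, 96.
Check 44^d mod 97 for each divisor in increasing order:
44^1 ≡ 44 (mod 97)
44^2 ≡ 93 (mod 97)
44^3 ≡ 18 (mod 97)
44^4 ≡ 16 (mod 97)
44^6 ≡ 33 (mod 97)
44^8 ≡ 62 (mod 97)
44^12 ≡ 22 (mod 97)
44^16 ≡ 61 (mod 97)
44^24 ≡ 96 (mod 97)
44^32 ≡ 35 (mod 97)
44^48 ≡ 1 (mod 97) ✓
So ord_97(44) = 48.

48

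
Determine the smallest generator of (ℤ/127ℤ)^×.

3

φ(127) = 127 − 1 = 126 = 2 · 3^2 · 7.
g is a primitive root iff g^(126/q) ≢ 1 (mod 127) for each prime q ∈ {2, 3, 7}.
g = 2: 2^63 ≡ 1 — hits 1, so not a primitive root.
g = 3: 3^63 ≡ 126; 3^42 ≡ 107; 3^18 ≡ 4 — none is 1, so 3 is a primitive root.
Hence the least primitive root of 127 is 3.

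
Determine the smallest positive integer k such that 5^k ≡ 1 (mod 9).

6

By Lagrange's theorem, ord_9(5) divides φ(9) = φ(3^2) = 3·(3−1) = 6 = 2 · 3.
Divisors of 6: 1, 2, 3, 6.
Evaluate successive powers at the divisors of 6:
5^1 ≡ 5 (mod 9)
5^2 ≡ 7 (mod 9)
5^3 ≡ 8 (mod 9)
5^6 ≡ 1 (mod 9) ✓
So ord_9(5) = 6.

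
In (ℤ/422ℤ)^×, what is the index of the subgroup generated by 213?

1

By Lagrange's theorem, ord_422(213) divides φ(422) = φ(2)·φ(211) = 1·210 = 210 = 2 · 3 · 5 · 7.
Divisors of 210: 1, 2, 3, 5, 6, 7, 10, 14, 15, 21, 30, 35, 42, 70, 105, 210.
Evaluate successive powers at the divisors of 210:
213^1 ≡ 213
213^2 ≡ 215
213^3 ≡ 219
213^5 ≡ 243
213^6 ≡ 275
213^7 ≡ 339
213^10 ≡ 391
213^14 ≡ 137
213^15 ≡ 63
213^21 ≡ 23
213^30 ≡ 171
213^35 ≡ 197
213^42 ≡ 107
213^70 ≡ 407
213^105 ≡ 421
213^210 ≡ 1
The order of 213 is 210, so the subgroup it generates has 210 elements.
[(Z/422Z)^× : ⟨213⟩] = 210/210 = 1.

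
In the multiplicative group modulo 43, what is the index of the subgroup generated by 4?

6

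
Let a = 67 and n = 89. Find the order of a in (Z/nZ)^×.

Since 67 ∈ (Z/89Z)^×, its order divides φ(89) = 89 − 1 = 88 = 2^3 · 11.
Divisors of 88: 1, 2, 4, 8, 11, 22, 44, 88.
Compute 67^d (mod 89) for the divisors d until we hit 1:
67^1 ≡ 67
67^2 ≡ 39
67^4 ≡ 8
67^8 ≡ 64
67^11 ≡ 1
The smallest such exponent is 11, so the order of 67 is 11.

11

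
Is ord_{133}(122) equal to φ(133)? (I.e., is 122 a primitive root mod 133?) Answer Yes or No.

No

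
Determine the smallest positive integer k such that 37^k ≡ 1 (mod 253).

Since 37 ∈ (Z/253Z)^×, its order divides φ(253) = φ(11·23) = (11−1)·(23−1) = 10·22 = 220 = 2^2 · 5 · 11.
Divisors of 220: 1, 2, 4, 5, 10, 11, 20, 22, 44, 55, 110, 220.
Test each divisor d:
37^1 ≡ 37
37^2 ≡ 104
37^4 ≡ 190
37^5 ≡ 199
37^10 ≡ 133
37^11 ≡ 114
37^20 ≡ 232
37^22 ≡ 93
37^44 ≡ 47
37^55 ≡ 45
37^110 ≡ 1
Hence ord(37) = 110.

110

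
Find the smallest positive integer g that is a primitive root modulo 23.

5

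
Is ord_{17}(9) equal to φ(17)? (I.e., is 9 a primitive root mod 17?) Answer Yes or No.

φ(17) = 17 − 1 = 16 = 2^4.
Test 9^(16/q) mod 17 for each prime factor q of 16:
9^8 ≡ 1 (mod 17)  [q = 2: ≡ 1 ✗]
The check at q = 2 fails, so 9 generates a proper subgroup.

No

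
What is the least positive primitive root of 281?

3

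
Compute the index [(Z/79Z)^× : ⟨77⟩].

1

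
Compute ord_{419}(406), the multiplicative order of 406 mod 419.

The order of 406 must divide φ(419) = 419 − 1 = 418 = 2 · 11 · 19.
Divisors of 418: 1, 2, 11, 19, 22, 38, 209, 418.
Test each divisor d:
406^1 ≡ 406
406^2 ≡ 169
406^11 ≡ 418
406^19 ≡ 267
406^22 ≡ 1
Therefore the multiplicative order of 406 modulo 419 is 22.

22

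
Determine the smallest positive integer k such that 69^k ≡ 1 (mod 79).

26

By Lagrange's theorem, ord_79(69) divides φ(79) = 79 − 1 = 78 = 2 · 3 · 13.
Divisors of 78: 1, 2, 3, 6, 13, 26, 39, 78.
Compute 69^d (mod 79) for the divisors d until we hit 1:
69^1 ≡ 69 (mod 79)
69^2 ≡ 21 (mod 79)
69^3 ≡ 27 (mod 79)
69^6 ≡ 18 (mod 79)
69^13 ≡ 78 (mod 79)
69^26 ≡ 1 (mod 79) ✓
The smallest such exponent is 26, so the order of 69 is 26.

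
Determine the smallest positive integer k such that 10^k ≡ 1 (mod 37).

Since 10 ∈ (Z/37Z)^×, its order divides φ(37) = 37 − 1 = 36 = 2^2 · 3^2.
Divisors of 36: 1, 2, 3, 4, 6, 9, 12, 18, 36.
Test each divisor d:
10^1 ≡ 10 (mod 37)
10^2 ≡ 26 (mod 37)
10^3 ≡ 1 (mod 37) ✓
Therefore the multiplicative order of 10 modulo 37 is 3.

3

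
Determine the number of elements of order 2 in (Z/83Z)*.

1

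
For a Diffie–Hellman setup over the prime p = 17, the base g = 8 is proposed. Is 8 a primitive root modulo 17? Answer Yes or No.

φ(17) = 17 − 1 = 16 = 2^4.
8 is a primitive root mod 17 iff 8^(φ(17)/q) ≢ 1 for every prime q | φ(17), i.e. q ∈ {2}.
8^8 ≡ 1 (mod 17)  [q = 2: ≡ 1 ✗]
The check at q = 2 fails, so 8 generates a proper subgroup.

No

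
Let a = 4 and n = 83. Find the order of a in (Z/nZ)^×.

41

By Lagrange's theorem, ord_83(4) divides φ(83) = 83 − 1 = 82 = 2 · 41.
Divisors of 82: 1, 2, 41, 82.
Test each divisor d:
4^1 ≡ 4 (mod 83)
4^2 ≡ 16 (mod 83)
4^41 ≡ 1 (mod 83) ✓
So ord_83(4) = 41.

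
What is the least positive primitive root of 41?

φ(41) = 41 − 1 = 40 = 2^3 · 5.
Test candidates g = 2, 3, … against the prime factors q ∈ {2, 5} of φ(41): g is a generator iff g^(40/q) ≢ 1 for every such q.
g = 2: 2^20 ≡ 1 — hits 1, so not a primitive root.
g = 3: 3^20 ≡ 40; 3^8 ≡ 1 — hits 1, so not a primitive root.
g = 4: 4^20 ≡ 1 — hits 1, so not a primitive root.
g = 5: 5^20 ≡ 1 — hits 1, so not a primitive root.
g = 6: 6^20 ≡ 40; 6^8 ≡ 10 — none is 1, so 6 is a primitive root.
So 6 is the smallest generator of (Z/41Z)^×.

6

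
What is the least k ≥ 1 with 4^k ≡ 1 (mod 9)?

3

Since 4 ∈ (Z/9Z)^×, its order divides φ(9) = φ(3^2) = 3·(3−1) = 6 = 2 · 3.
Divisors of 6: 1, 2, 3, 6.
Evaluate successive powers at the divisors of 6:
4^1 ≡ 4 (mod 9)
4^2 ≡ 7 (mod 9)
4^3 ≡ 1 (mod 9) ✓
So ord_9(4) = 3.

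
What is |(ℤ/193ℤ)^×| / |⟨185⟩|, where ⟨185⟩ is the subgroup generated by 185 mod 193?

6

By Lagrange's theorem, ord_193(185) divides φ(193) = 193 − 1 = 192 = 2^6 · 3.
Divisors of 192: 1, 2, 3, 4, 6, 8, 12, 16, 24, 32, 48, 64, 96, 192.
Check 185^d mod 193 for each divisor in increasing order:
185^1 ≡ 185 (mod 193)
185^2 ≡ 64 (mod 193)
185^3 ≡ 67 (mod 193)
185^4 ≡ 43 (mod 193)
185^6 ≡ 50 (mod 193)
185^8 ≡ 112 (mod 193)
185^12 ≡ 184 (mod 193)
185^16 ≡ 192 (mod 193)
185^24 ≡ 81 (mod 193)
185^32 ≡ 1 (mod 193) ✓
So ord_193(185) = 32, hence |⟨185⟩| = 32.
[(Z/193Z)^× : ⟨185⟩] = 192/32 = 6.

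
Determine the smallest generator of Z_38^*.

3

φ(38) = φ(2)·φ(19) = 1·18 = 18 = 2 · 3^2.
Test candidates g = 2, 3, … against the prime factors q ∈ {2, 3} of φ(38): g is a generator iff g^(18/q) ≢ 1 for every such q.
g = 2: gcd(2, 38) = 2 > 1, not a unit — skip.
g = 3: 3^9 ≡ 37; 3^6 ≡ 7 — none is 1, so 3 is a primitive root.
The smallest primitive root modulo 38 is 3.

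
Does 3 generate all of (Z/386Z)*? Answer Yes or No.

No

φ(386) = φ(2)·φ(193) = 1·192 = 192 = 2^6 · 3.
Test 3^(192/q) mod 386 for each prime factor q of 192:
3^96 ≡ 1 (mod 386)  [q = 2: ≡ 1 ✗]
3^64 ≡ 1 (mod 386)  [q = 3: ≡ 1 ✗]
Since 3^96 ≡ 1, the order of 3 divides 96 < 192, so 3 is not a primitive root.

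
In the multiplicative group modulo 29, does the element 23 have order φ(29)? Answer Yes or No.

φ(29) = 29 − 1 = 28 = 2^2 · 7.
Test 23^(28/q) mod 29 for each prime factor q of 28:
23^14 ≡ 1 (mod 29)  [q = 2: ≡ 1 ✗]
23^4 ≡ 20 (mod 29)  [q = 7: ≢ 1 ✓]
23^14 ≡ 1 shows ord(23) | 14, strictly less than φ(29); not a primitive root.

No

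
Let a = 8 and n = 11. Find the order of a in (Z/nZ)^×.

ord(8) | φ(11) = 11 − 1 = 10 = 2 · 5.
Divisors of 10: 1, 2, 5, 10.
Evaluate successive powers at the divisors of 10:
8^1 ≡ 8
8^2 ≡ 9
8^5 ≡ 10
8^10 ≡ 1
The smallest such exponent is 10, so the order of 8 is 10.

10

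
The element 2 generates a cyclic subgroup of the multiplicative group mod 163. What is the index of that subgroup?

By Lagrange's theorem, ord_163(2) divides φ(163) = 163 − 1 = 162 = 2 · 3^4.
Divisors of 162: 1, 2, 3, 6, 9, 18, 27, 54, 81, 162.
Evaluate successive powers at the divisors of 162:
2^1 ≡ 2 (mod 163)
2^2 ≡ 4 (mod 163)
2^3 ≡ 8 (mod 163)
2^6 ≡ 64 (mod 163)
2^9 ≡ 23 (mod 163)
2^18 ≡ 40 (mod 163)
2^27 ≡ 105 (mod 163)
2^54 ≡ 104 (mod 163)
2^81 ≡ 162 (mod 163)
2^162 ≡ 1 (mod 163) ✓
So ord_163(2) = 162, hence |⟨2⟩| = 162.
[(Z/163Z)^× : ⟨2⟩] = 162/162 = 1.

1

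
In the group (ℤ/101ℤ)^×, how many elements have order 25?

20

φ(101) = 101 − 1 = 100 = 2^2 · 5^2.
(Z/101Z)^× is cyclic (|G| = 100); a cyclic group of order m has exactly φ(d) elements of each order d | m, and none otherwise.
25 = 5^2 divides 100, and φ(25) = 20.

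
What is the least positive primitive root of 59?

2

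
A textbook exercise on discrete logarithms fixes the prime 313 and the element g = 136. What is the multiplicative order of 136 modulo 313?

24

By Lagrange's theorem, ord_313(136) divides φ(313) = 313 − 1 = 312 = 2^3 · 3 · 13.
Divisors of 312: 1, 2, 3, 4, 6, 8, 12, 13, 24, 26, 39, 52, 78, 104, 156, 312.
Check 136^d mod 313 for each divisor in increasing order:
136^1 ≡ 136 (mod 313)
136^2 ≡ 29 (mod 313)
136^3 ≡ 188 (mod 313)
136^4 ≡ 215 (mod 313)
136^6 ≡ 288 (mod 313)
136^8 ≡ 214 (mod 313)
136^12 ≡ 312 (mod 313)
136^13 ≡ 177 (mod 313)
136^24 ≡ 1 (mod 313) ✓
So ord_313(136) = 24.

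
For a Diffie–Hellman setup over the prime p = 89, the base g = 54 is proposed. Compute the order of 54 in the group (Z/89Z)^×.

The order of 54 must divide φ(89) = 89 − 1 = 88 = 2^3 · 11.
Divisors of 88: 1, 2, 4, 8, 11, 22, 44, 88.
Evaluate successive powers at the divisors of 88:
54^1 ≡ 54
54^2 ≡ 68
54^4 ≡ 85
54^8 ≡ 16
54^11 ≡ 12
54^22 ≡ 55
54^44 ≡ 88
54^88 ≡ 1
Therefore the multiplicative order of 54 modulo 89 is 88.

88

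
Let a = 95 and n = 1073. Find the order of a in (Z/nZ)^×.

252

The order of 95 must divide φ(1073) = φ(29·37) = (29−1)·(37−1) = 28·36 = 1008 = 2^4 · 3^2 · 7.
Divisors of 1008: 1, 2, 3, 4, 6, 7, 8, 9, 12, 14, 16, 18, 21, 24, 28, 36, 42, 48, 56, 63, 72, 84, 112, 126, 144, 168, 252, 336, 504, 1008.
Test each divisor d:
95^1 ≡ 95
95^2 ≡ 441
95^3 ≡ 48
95^4 ≡ 268
95^6 ≡ 158
95^7 ≡ 1061
95^8 ≡ 1006
95^9 ≡ 73
95^12 ≡ 285
95^14 ≡ 144
95^16 ≡ 197
95^18 ≡ 1037
95^21 ≡ 418
95^24 ≡ 750
95^28 ≡ 349
95^36 ≡ 223
95^42 ≡ 898
95^48 ≡ 248
95^56 ≡ 552
95^63 ≡ 887
95^72 ≡ 371
95^84 ≡ 581
95^112 ≡ 1045
95^126 ≡ 260
95^144 ≡ 297
95^168 ≡ 639
95^252 ≡ 1
The smallest such exponent is 252, so the order of 95 is 252.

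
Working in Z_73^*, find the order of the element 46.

Since 46 ∈ (Z/73Z)^×, its order divides φ(73) = 73 − 1 = 72 = 2^3 · 3^2.
Divisors of 72: 1, 2, 3, 4, 6, 8, 9, 12, 18, 24, 36, 72.
Test each divisor d:
46^1 ≡ 46 (mod 73)
46^2 ≡ 72 (mod 73)
46^3 ≡ 27 (mod 73)
46^4 ≡ 1 (mod 73) ✓
The smallest such exponent is 4, so the order of 46 is 4.

4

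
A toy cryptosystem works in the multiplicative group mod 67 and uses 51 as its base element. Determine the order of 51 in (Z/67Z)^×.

66

By Lagrange's theorem, ord_67(51) divides φ(67) = 67 − 1 = 66 = 2 · 3 · 11.
Divisors of 66: 1, 2, 3, 6, 11, 22, 33, 66.
Test each divisor d:
51^1 ≡ 51 (mod 67)
51^2 ≡ 55 (mod 67)
51^3 ≡ 58 (mod 67)
51^6 ≡ 14 (mod 67)
51^11 ≡ 38 (mod 67)
51^22 ≡ 37 (mod 67)
51^33 ≡ 66 (mod 67)
51^66 ≡ 1 (mod 67) ✓
The smallest such exponent is 66, so the order of 51 is 66.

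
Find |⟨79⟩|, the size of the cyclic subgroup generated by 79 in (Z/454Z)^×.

Since 79 ∈ (Z/454Z)^×, its order divides φ(454) = φ(2)·φ(227) = 1·226 = 226 = 2 · 113.
Divisors of 226: 1, 2, 113, 226.
Evaluate successive powers at the divisors of 226:
79^1 ≡ 79 (mod 454)
79^2 ≡ 339 (mod 454)
79^113 ≡ 1 (mod 454) ✓
So ord_454(79) = 113.

113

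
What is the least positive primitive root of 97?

5

φ(97) = 97 − 1 = 96 = 2^5 · 3.
g is a primitive root iff g^(96/q) ≢ 1 (mod 97) for each prime q ∈ {2, 3}.
g = 2: 2^48 ≡ 1 — hits 1, so not a primitive root.
g = 3: 3^48 ≡ 1 — hits 1, so not a primitive root.
g = 4: 4^48 ≡ 1 — hits 1, so not a primitive root.
g = 5: 5^48 ≡ 96; 5^32 ≡ 35 — none is 1, so 5 is a primitive root.
Hence the least primitive root of 97 is 5.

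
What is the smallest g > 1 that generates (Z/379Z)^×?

2

φ(379) = 379 − 1 = 378 = 2 · 3^3 · 7.
g is a primitive root iff g^(378/q) ≢ 1 (mod 379) for each prime q ∈ {2, 3, 7}.
g = 2: 2^189 ≡ 378; 2^126 ≡ 327; 2^54 ≡ 125 — none is 1, so 2 is a primitive root.
The smallest primitive root modulo 379 is 2.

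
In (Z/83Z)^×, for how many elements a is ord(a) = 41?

φ(83) = 83 − 1 = 82 = 2 · 41.
(Z/83Z)^× is cyclic (|G| = 82); a cyclic group of order m has exactly φ(d) elements of each order d | m, and none otherwise.
41 | 82, and φ(41) = 41 − 1 = 40.

40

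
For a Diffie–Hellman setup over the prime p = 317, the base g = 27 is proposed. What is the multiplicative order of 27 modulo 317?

316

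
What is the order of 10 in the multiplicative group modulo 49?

42

The order of 10 must divide φ(49) = φ(7^2) = 7·(7−1) = 42 = 2 · 3 · 7.
Divisors of 42: 1, 2, 3, 6, 7, 14, 21, 42.
Check 10^d mod 49 for each divisor in increasing order:
10^1 ≡ 10 (mod 49)
10^2 ≡ 2 (mod 49)
10^3 ≡ 20 (mod 49)
10^6 ≡ 8 (mod 49)
10^7 ≡ 31 (mod 49)
10^14 ≡ 30 (mod 49)
10^21 ≡ 48 (mod 49)
10^42 ≡ 1 (mod 49) ✓
Hence ord(10) = 42.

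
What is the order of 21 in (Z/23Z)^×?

22

ord(21) | φ(23) = 23 − 1 = 22 = 2 · 11.
Divisors of 22: 1, 2, 11, 22.
Compute 21^d (mod 23) for the divisors d until we hit 1:
21^1 ≡ 21 (mod 23)
21^2 ≡ 4 (mod 23)
21^11 ≡ 22 (mod 23)
21^22 ≡ 1 (mod 23) ✓
Hence ord(21) = 22.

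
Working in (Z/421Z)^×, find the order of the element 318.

210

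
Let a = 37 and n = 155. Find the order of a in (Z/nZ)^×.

12

The order of 37 must divide φ(155) = φ(5·31) = (5−1)·(31−1) = 4·30 = 120 = 2^3 · 3 · 5.
Divisors of 120: 1, 2, 3, 4, 5, 6, 8, 10, 12, 15, 20, 24, 30, 40, 60, 120.
Check 37^d mod 155 for each divisor in increasing order:
37^1 ≡ 37 (mod 155)
37^2 ≡ 129 (mod 155)
37^3 ≡ 123 (mod 155)
37^4 ≡ 56 (mod 155)
37^5 ≡ 57 (mod 155)
37^6 ≡ 94 (mod 155)
37^8 ≡ 36 (mod 155)
37^10 ≡ 149 (mod 155)
37^12 ≡ 1 (mod 155) ✓
The smallest such exponent is 12, so the order of 37 is 12.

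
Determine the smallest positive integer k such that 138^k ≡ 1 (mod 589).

45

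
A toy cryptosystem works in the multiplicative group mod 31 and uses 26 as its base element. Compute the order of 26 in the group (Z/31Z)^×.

6

ord(26) | φ(31) = 31 − 1 = 30 = 2 · 3 · 5.
Divisors of 30: 1, 2, 3, 5, 6, 10, 15, 30.
Evaluate successive powers at the divisors of 30:
26^1 ≡ 26 (mod 31)
26^2 ≡ 25 (mod 31)
26^3 ≡ 30 (mod 31)
26^5 ≡ 6 (mod 31)
26^6 ≡ 1 (mod 31) ✓
Therefore the multiplicative order of 26 modulo 31 is 6.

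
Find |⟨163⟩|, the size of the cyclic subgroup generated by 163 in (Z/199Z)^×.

198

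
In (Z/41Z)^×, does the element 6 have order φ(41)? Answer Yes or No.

Yes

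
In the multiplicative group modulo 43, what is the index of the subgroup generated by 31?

2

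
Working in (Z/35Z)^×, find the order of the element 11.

3

ord(11) | φ(35) = φ(5·7) = (5−1)·(7−1) = 4·6 = 24 = 2^3 · 3.
Divisors of 24: 1, 2, 3, 4, 6, 8, 12, 24.
Compute 11^d (mod 35) for the divisors d until we hit 1:
11^1 ≡ 11 (mod 35)
11^2 ≡ 16 (mod 35)
11^3 ≡ 1 (mod 35) ✓
Therefore the multiplicative order of 11 modulo 35 is 3.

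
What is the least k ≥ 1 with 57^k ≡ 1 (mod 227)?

113

Since 57 ∈ (Z/227Z)^×, its order divides φ(227) = 227 − 1 = 226 = 2 · 113.
Divisors of 226: 1, 2, 113, 226.
Compute 57^d (mod 227) for the divisors d until we hit 1:
57^1 ≡ 57
57^2 ≡ 71
57^113 ≡ 1
Hence ord(57) = 113.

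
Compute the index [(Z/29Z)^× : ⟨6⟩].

2

By Lagrange's theorem, ord_29(6) divides φ(29) = 29 − 1 = 28 = 2^2 · 7.
Divisors of 28: 1, 2, 4, 7, 14, 28.
Evaluate successive powers at the divisors of 28:
6^1 ≡ 6 (mod 29)
6^2 ≡ 7 (mod 29)
6^4 ≡ 20 (mod 29)
6^7 ≡ 28 (mod 29)
6^14 ≡ 1 (mod 29) ✓
Thus |⟨6⟩| = ord(6) = 14.
The index is φ(29) / ord(6) = 28 / 14 = 2.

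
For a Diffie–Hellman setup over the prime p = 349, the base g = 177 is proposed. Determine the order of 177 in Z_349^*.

348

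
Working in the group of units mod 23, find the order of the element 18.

Since 18 ∈ (Z/23Z)^×, its order divides φ(23) = 23 − 1 = 22 = 2 · 11.
Divisors of 22: 1, 2, 11, 22.
Evaluate successive powers at the divisors of 22:
18^1 ≡ 18
18^2 ≡ 2
18^11 ≡ 1
Hence ord(18) = 11.

11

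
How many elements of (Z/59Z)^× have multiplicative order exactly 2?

1

φ(59) = 59 − 1 = 58 = 2 · 29.
In a cyclic group of order 58, there are φ(d) elements of order d for each divisor d of 58, and zero for non-divisors.
2 | 58, and φ(2) = 2 − 1 = 1.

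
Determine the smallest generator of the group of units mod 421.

2

φ(421) = 421 − 1 = 420 = 2^2 · 3 · 5 · 7.
Test candidates g = 2, 3, … against the prime factors q ∈ {2, 3, 5, 7} of φ(421): g is a generator iff g^(420/q) ≢ 1 for every such q.
g = 2: 2^210 ≡ 420; 2^140 ≡ 400; 2^84 ≡ 279; 2^60 ≡ 370 — none is 1, so 2 is a primitive root.
The smallest primitive root modulo 421 is 2.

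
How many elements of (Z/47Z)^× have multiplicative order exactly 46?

φ(47) = 47 − 1 = 46 = 2 · 23.
Since (Z/47Z)^× is cyclic of order 46, the number of elements of order d is φ(d) when d | 46 and 0 otherwise.
46 = 2 · 23 divides 46, and φ(46) = 22.

22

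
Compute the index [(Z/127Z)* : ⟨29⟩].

The order of 29 must divide φ(127) = 127 − 1 = 126 = 2 · 3^2 · 7.
Divisors of 126: 1, 2, 3, 6, 7, 9, 14, 18, 21, 42, 63, 126.
Check 29^d mod 127 for each divisor in increasing order:
29^1 ≡ 29 (mod 127)
29^2 ≡ 79 (mod 127)
29^3 ≡ 5 (mod 127)
29^6 ≡ 25 (mod 127)
29^7 ≡ 90 (mod 127)
29^9 ≡ 125 (mod 127)
29^14 ≡ 99 (mod 127)
29^18 ≡ 4 (mod 127)
29^21 ≡ 20 (mod 127)
29^42 ≡ 19 (mod 127)
29^63 ≡ 126 (mod 127)
29^126 ≡ 1 (mod 127) ✓
Thus |⟨29⟩| = ord(29) = 126.
Index = |(Z/127Z)^×| / |⟨29⟩| = 126 / 126 = 1.

1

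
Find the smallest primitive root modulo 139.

φ(139) = 139 − 1 = 138 = 2 · 3 · 23.
g is a primitive root iff g^(138/q) ≢ 1 (mod 139) for each prime q ∈ {2, 3, 23}.
g = 2: 2^69 ≡ 138; 2^46 ≡ 96; 2^6 ≡ 64 — none is 1, so 2 is a primitive root.
So 2 is the smallest generator of (Z/139Z)^×.

2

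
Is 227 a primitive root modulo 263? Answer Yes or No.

Yes

φ(263) = 263 − 1 = 262 = 2 · 131.
It suffices to check that the order of 227 is not a proper divisor of 262: compute 227^(262/q) for q ∈ {2, 131}.
227^131 ≡ 262 (mod 263)  [q = 2: ≢ 1 ✓]
227^2 ≡ 244 (mod 263)  [q = 131: ≢ 1 ✓]
None equal 1, so ord_263(227) = 262: 227 is a primitive root.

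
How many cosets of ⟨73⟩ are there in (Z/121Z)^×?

The order of 73 must divide φ(121) = φ(11^2) = 11·(11−1) = 110 = 2 · 5 · 11.
Divisors of 110: 1, 2, 5, 10, 11, 22, 55, 110.
Check 73^d mod 121 for each divisor in increasing order:
73^1 ≡ 73
73^2 ≡ 5
73^5 ≡ 10
73^10 ≡ 100
73^11 ≡ 40
73^22 ≡ 27
73^55 ≡ 120
73^110 ≡ 1
The order of 73 is 110, so the subgroup it generates has 110 elements.
[(Z/121Z)^× : ⟨73⟩] = 110/110 = 1.

1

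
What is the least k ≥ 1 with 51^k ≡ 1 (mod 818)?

68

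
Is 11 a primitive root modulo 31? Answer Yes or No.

Yes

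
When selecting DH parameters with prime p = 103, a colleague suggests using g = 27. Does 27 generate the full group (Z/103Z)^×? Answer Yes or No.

φ(103) = 103 − 1 = 102 = 2 · 3 · 17.
Test 27^(102/q) mod 103 for each prime factor q of 102:
27^51 ≡ 102 (mod 103)  [q = 2: ≢ 1 ✓]
27^34 ≡ 1 (mod 103)  [q = 3: ≡ 1 ✗]
27^6 ≡ 100 (mod 103)  [q = 17: ≢ 1 ✓]
27^34 ≡ 1 shows ord(27) | 34, strictly less than φ(103); not a primitive root.

No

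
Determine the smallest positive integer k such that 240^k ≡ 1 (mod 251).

The order of 240 must divide φ(251) = 251 − 1 = 250 = 2 · 5^3.
Divisors of 250: 1, 2, 5, 10, 25, 50, 125, 250.
Check 240^d mod 251 for each divisor in increasing order:
240^1 ≡ 240 (mod 251)
240^2 ≡ 121 (mod 251)
240^5 ≡ 91 (mod 251)
240^10 ≡ 249 (mod 251)
240^25 ≡ 113 (mod 251)
240^50 ≡ 219 (mod 251)
240^125 ≡ 1 (mod 251) ✓
Therefore the multiplicative order of 240 modulo 251 is 125.

125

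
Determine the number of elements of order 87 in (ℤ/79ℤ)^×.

φ(79) = 79 − 1 = 78 = 2 · 3 · 13.
(Z/79Z)^× is cyclic (|G| = 78); a cyclic group of order m has exactly φ(d) elements of each order d | m, and none otherwise.
87 does not divide 78, so no element of (Z/79Z)^× has order 87.

0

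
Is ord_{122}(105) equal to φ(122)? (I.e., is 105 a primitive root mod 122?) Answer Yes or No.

φ(122) = φ(2)·φ(61) = 1·60 = 60 = 2^2 · 3 · 5.
An element g generates (Z/122Z)^× iff g^(60/q) ≢ 1 (mod 122) for each prime q ∈ {2, 3, 5}.
105^30 ≡ 121 (mod 122)  [q = 2: ≢ 1 ✓]
105^20 ≡ 13 (mod 122)  [q = 3: ≢ 1 ✓]
105^12 ≡ 81 (mod 122)  [q = 5: ≢ 1 ✓]
None equal 1, so ord_122(105) = 60: 105 is a primitive root.

Yes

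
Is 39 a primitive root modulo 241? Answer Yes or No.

φ(241) = 241 − 1 = 240 = 2^4 · 3 · 5.
39 is a primitive root mod 241 iff 39^(φ(241)/q) ≢ 1 for every prime q | φ(241), i.e. q ∈ {2, 3, 5}.
39^120 ≡ 240 (mod 241)  [q = 2: ≢ 1 ✓]
39^80 ≡ 15 (mod 241)  [q = 3: ≢ 1 ✓]
39^48 ≡ 98 (mod 241)  [q = 5: ≢ 1 ✓]
All checks pass, so 39 has order 240 and is a primitive root modulo 241.

Yes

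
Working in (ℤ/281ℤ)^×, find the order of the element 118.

ord(118) | φ(281) = 281 − 1 = 280 = 2^3 · 5 · 7.
Divisors of 280: 1, 2, 4, 5, 7, 8, 10, 14, 20, 28, 35, 40, 56, 70, 140, 280.
Compute 118^d (mod 281) for the divisors d until we hit 1:
118^1 ≡ 118 (mod 281)
118^2 ≡ 155 (mod 281)
118^4 ≡ 140 (mod 281)
118^5 ≡ 222 (mod 281)
118^7 ≡ 128 (mod 281)
118^8 ≡ 211 (mod 281)
118^10 ≡ 109 (mod 281)
118^14 ≡ 86 (mod 281)
118^20 ≡ 79 (mod 281)
118^28 ≡ 90 (mod 281)
118^35 ≡ 280 (mod 281)
118^40 ≡ 59 (mod 281)
118^56 ≡ 232 (mod 281)
118^70 ≡ 1 (mod 281) ✓
Therefore the multiplicative order of 118 modulo 281 is 70.

70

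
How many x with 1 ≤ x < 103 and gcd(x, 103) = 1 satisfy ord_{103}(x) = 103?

φ(103) = 103 − 1 = 102 = 2 · 3 · 17.
(Z/103Z)^× is cyclic (|G| = 102); a cyclic group of order m has exactly φ(d) elements of each order d | m, and none otherwise.
Here 102 is not a multiple of 103, so there are no elements of order 103.

0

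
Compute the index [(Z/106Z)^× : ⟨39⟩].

1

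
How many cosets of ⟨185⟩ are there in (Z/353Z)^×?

Since 185 ∈ (Z/353Z)^×, its order divides φ(353) = 353 − 1 = 352 = 2^5 · 11.
Divisors of 352: 1, 2, 4, 8, 11, 16, 22, 32, 44, 88, 176, 352.
Evaluate successive powers at the divisors of 352:
185^1 ≡ 185 (mod 353)
185^2 ≡ 337 (mod 353)
185^4 ≡ 256 (mod 353)
185^8 ≡ 231 (mod 353)
185^11 ≡ 1 (mod 353) ✓
The order of 185 is 11, so the subgroup it generates has 11 elements.
Index = |(Z/353Z)^×| / |⟨185⟩| = 352 / 11 = 32.

32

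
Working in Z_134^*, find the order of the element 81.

11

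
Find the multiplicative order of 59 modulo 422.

105

The order of 59 must divide φ(422) = φ(2)·φ(211) = 1·210 = 210 = 2 · 3 · 5 · 7.
Divisors of 210: 1, 2, 3, 5, 6, 7, 10, 14, 15, 21, 30, 35, 42, 70, 105, 210.
Test each divisor d:
59^1 ≡ 59
59^2 ≡ 105
59^3 ≡ 287
59^5 ≡ 173
59^6 ≡ 79
59^7 ≡ 19
59^10 ≡ 389
59^14 ≡ 361
59^15 ≡ 199
59^21 ≡ 107
59^30 ≡ 355
59^35 ≡ 225
59^42 ≡ 55
59^70 ≡ 407
59^105 ≡ 1
Hence ord(59) = 105.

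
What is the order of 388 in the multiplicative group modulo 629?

ord(388) | φ(629) = φ(17·37) = (17−1)·(37−1) = 16·36 = 576 = 2^6 · 3^2.
Divisors of 576: 1, 2, 3, 4, 6, 8, 9, 12, 16, 18, 24, 32, 36, 48, 64, 72, 96, 144, 192, 288, 576.
Compute 388^d (mod 629) for the divisors d until we hit 1:
388^1 ≡ 388 (mod 629)
388^2 ≡ 213 (mod 629)
388^3 ≡ 245 (mod 629)
388^4 ≡ 81 (mod 629)
388^6 ≡ 270 (mod 629)
388^8 ≡ 271 (mod 629)
388^9 ≡ 105 (mod 629)
388^12 ≡ 565 (mod 629)
388^16 ≡ 477 (mod 629)
388^18 ≡ 332 (mod 629)
388^24 ≡ 322 (mod 629)
388^32 ≡ 460 (mod 629)
388^36 ≡ 149 (mod 629)
388^48 ≡ 528 (mod 629)
388^64 ≡ 256 (mod 629)
388^72 ≡ 186 (mod 629)
388^96 ≡ 137 (mod 629)
388^144 ≡ 1 (mod 629) ✓
Therefore the multiplicative order of 388 modulo 629 is 144.

144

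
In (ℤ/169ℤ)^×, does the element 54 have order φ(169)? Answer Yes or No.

φ(169) = φ(13^2) = 13·(13−1) = 156 = 2^2 · 3 · 13.
Test 54^(156/q) mod 169 for each prime factor q of 156:
54^78 ≡ 168 (mod 169)  [q = 2: ≢ 1 ✓]
54^52 ≡ 146 (mod 169)  [q = 3: ≢ 1 ✓]
54^12 ≡ 14 (mod 169)  [q = 13: ≢ 1 ✓]
All checks pass, so 54 has order 156 and is a primitive root modulo 169.

Yes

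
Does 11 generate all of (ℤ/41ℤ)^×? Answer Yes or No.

Yes

φ(41) = 41 − 1 = 40 = 2^3 · 5.
It suffices to check that the order of 11 is not a proper divisor of 40: compute 11^(40/q) for q ∈ {2, 5}.
11^20 ≡ 40 (mod 41)  [q = 2: ≢ 1 ✓]
11^8 ≡ 16 (mod 41)  [q = 5: ≢ 1 ✓]
All checks pass, so 11 has order 40 and is a primitive root modulo 41.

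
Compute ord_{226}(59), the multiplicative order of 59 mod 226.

112

ord(59) | φ(226) = φ(2)·φ(113) = 1·112 = 112 = 2^4 · 7.
Divisors of 112: 1, 2, 4, 7, 8, 14, 16, 28, 56, 112.
Check 59^d mod 226 for each divisor in increasing order:
59^1 ≡ 59
59^2 ≡ 91
59^4 ≡ 145
59^7 ≡ 161
59^8 ≡ 7
59^14 ≡ 157
59^16 ≡ 49
59^28 ≡ 15
59^56 ≡ 225
59^112 ≡ 1
Hence ord(59) = 112.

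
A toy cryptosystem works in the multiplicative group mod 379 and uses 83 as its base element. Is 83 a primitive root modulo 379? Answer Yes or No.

No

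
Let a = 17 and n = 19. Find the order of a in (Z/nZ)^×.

9

Since 17 ∈ (Z/19Z)^×, its order divides φ(19) = 19 − 1 = 18 = 2 · 3^2.
Divisors of 18: 1, 2, 3, 6, 9, 18.
Test each divisor d:
17^1 ≡ 17 (mod 19)
17^2 ≡ 4 (mod 19)
17^3 ≡ 11 (mod 19)
17^6 ≡ 7 (mod 19)
17^9 ≡ 1 (mod 19) ✓
Hence ord(17) = 9.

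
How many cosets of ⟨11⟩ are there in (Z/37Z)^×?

6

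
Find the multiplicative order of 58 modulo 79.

26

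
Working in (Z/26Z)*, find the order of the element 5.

4

Since 5 ∈ (Z/26Z)^×, its order divides φ(26) = φ(2)·φ(13) = 1·12 = 12 = 2^2 · 3.
Divisors of 12: 1, 2, 3, 4, 6, 12.
Test each divisor d:
5^1 ≡ 5
5^2 ≡ 25
5^3 ≡ 21
5^4 ≡ 1
The smallest such exponent is 4, so the order of 5 is 4.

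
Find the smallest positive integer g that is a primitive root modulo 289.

3

φ(289) = φ(17^2) = 17·(17−1) = 272 = 2^4 · 17.
g is a primitive root iff g^(272/q) ≢ 1 (mod 289) for each prime q ∈ {2, 17}.
g = 2: 2^136 ≡ 1 — hits 1, so not a primitive root.
g = 3: 3^136 ≡ 288; 3^16 ≡ 171 — none is 1, so 3 is a primitive root.
Hence the least primitive root of 289 is 3.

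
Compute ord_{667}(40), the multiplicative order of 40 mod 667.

By Lagrange's theorem, ord_667(40) divides φ(667) = φ(23·29) = (23−1)·(29−1) = 22·28 = 616 = 2^3 · 7 · 11.
Divisors of 616: 1, 2, 4, 7, 8, 11, 14, 22, 28, 44, 56, 77, 88, 154, 308, 616.
Check 40^d mod 667 for each divisor in increasing order:
40^1 ≡ 40
40^2 ≡ 266
40^4 ≡ 54
40^7 ≡ 273
40^8 ≡ 248
40^11 ≡ 68
40^14 ≡ 492
40^22 ≡ 622
40^28 ≡ 610
40^44 ≡ 24
40^56 ≡ 581
40^77 ≡ 597
40^88 ≡ 576
40^154 ≡ 231
40^308 ≡ 1
The smallest such exponent is 308, so the order of 40 is 308.

308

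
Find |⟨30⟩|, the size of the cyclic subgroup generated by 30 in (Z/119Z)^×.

12

The order of 30 must divide φ(119) = φ(7·17) = (7−1)·(17−1) = 6·16 = 96 = 2^5 · 3.
Divisors of 96: 1, 2, 3, 4, 6, 8, 12, 16, 24, 32, 48, 96.
Test each divisor d:
30^1 ≡ 30 (mod 119)
30^2 ≡ 67 (mod 119)
30^3 ≡ 106 (mod 119)
30^4 ≡ 86 (mod 119)
30^6 ≡ 50 (mod 119)
30^8 ≡ 18 (mod 119)
30^12 ≡ 1 (mod 119) ✓
Therefore the multiplicative order of 30 modulo 119 is 12.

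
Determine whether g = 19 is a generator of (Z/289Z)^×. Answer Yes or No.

No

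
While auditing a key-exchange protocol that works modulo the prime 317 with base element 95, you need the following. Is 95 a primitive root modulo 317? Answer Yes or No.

No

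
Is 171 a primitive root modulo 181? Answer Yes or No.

Yes

φ(181) = 181 − 1 = 180 = 2^2 · 3^2 · 5.
It suffices to check that the order of 171 is not a proper divisor of 180: compute 171^(180/q) for q ∈ {2, 3, 5}.
171^90 ≡ 180 (mod 181)  [q = 2: ≢ 1 ✓]
171^60 ≡ 48 (mod 181)  [q = 3: ≢ 1 ✓]
171^36 ≡ 42 (mod 181)  [q = 5: ≢ 1 ✓]
None equal 1, so ord_181(171) = 180: 171 is a primitive root.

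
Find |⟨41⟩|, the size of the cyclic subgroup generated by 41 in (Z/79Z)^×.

26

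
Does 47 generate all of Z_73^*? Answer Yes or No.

Yes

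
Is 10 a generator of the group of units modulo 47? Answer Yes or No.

Yes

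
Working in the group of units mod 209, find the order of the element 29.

By Lagrange's theorem, ord_209(29) divides φ(209) = φ(11·19) = (11−1)·(19−1) = 10·18 = 180 = 2^2 · 3^2 · 5.
Divisors of 180: 1, 2, 3, 4, 5, 6, 9, 10, 12, 15, 18, 20, 30, 36, 45, 60, 90, 180.
Evaluate successive powers at the divisors of 180:
29^1 ≡ 29 (mod 209)
29^2 ≡ 5 (mod 209)
29^3 ≡ 145 (mod 209)
29^4 ≡ 25 (mod 209)
29^5 ≡ 98 (mod 209)
29^6 ≡ 125 (mod 209)
29^9 ≡ 151 (mod 209)
29^10 ≡ 199 (mod 209)
29^12 ≡ 159 (mod 209)
29^15 ≡ 65 (mod 209)
29^18 ≡ 20 (mod 209)
29^20 ≡ 100 (mod 209)
29^30 ≡ 45 (mod 209)
29^36 ≡ 191 (mod 209)
29^45 ≡ 208 (mod 209)
29^60 ≡ 144 (mod 209)
29^90 ≡ 1 (mod 209) ✓
The smallest such exponent is 90, so the order of 29 is 90.

90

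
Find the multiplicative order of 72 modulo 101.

100

ord(72) | φ(101) = 101 − 1 = 100 = 2^2 · 5^2.
Divisors of 100: 1, 2, 4, 5, 10, 20, 25, 50, 100.
Compute 72^d (mod 101) for the divisors d until we hit 1:
72^1 ≡ 72 (mod 101)
72^2 ≡ 33 (mod 101)
72^4 ≡ 79 (mod 101)
72^5 ≡ 32 (mod 101)
72^10 ≡ 14 (mod 101)
72^20 ≡ 95 (mod 101)
72^25 ≡ 10 (mod 101)
72^50 ≡ 100 (mod 101)
72^100 ≡ 1 (mod 101) ✓
Therefore the multiplicative order of 72 modulo 101 is 100.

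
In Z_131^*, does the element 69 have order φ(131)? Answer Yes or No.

No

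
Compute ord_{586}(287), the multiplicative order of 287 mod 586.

73

The order of 287 must divide φ(586) = φ(2)·φ(293) = 1·292 = 292 = 2^2 · 73.
Divisors of 292: 1, 2, 4, 73, 146, 292.
Compute 287^d (mod 586) for the divisors d until we hit 1:
287^1 ≡ 287
287^2 ≡ 329
287^4 ≡ 417
287^73 ≡ 1
Therefore the multiplicative order of 287 modulo 586 is 73.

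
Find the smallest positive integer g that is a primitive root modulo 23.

5

φ(23) = 23 − 1 = 22 = 2 · 11.
Test candidates g = 2, 3, … against the prime factors q ∈ {2, 11} of φ(23): g is a generator iff g^(22/q) ≢ 1 for every such q.
g = 2: 2^11 ≡ 1 — hits 1, so not a primitive root.
g = 3: 3^11 ≡ 1 — hits 1, so not a primitive root.
g = 4: 4^11 ≡ 1 — hits 1, so not a primitive root.
g = 5: 5^11 ≡ 22; 5^2 ≡ 2 — none is 1, so 5 is a primitive root.
Hence the least primitive root of 23 is 5.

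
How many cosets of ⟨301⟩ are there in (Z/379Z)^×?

2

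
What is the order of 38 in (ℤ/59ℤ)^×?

58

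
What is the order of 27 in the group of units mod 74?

The order of 27 must divide φ(74) = φ(2)·φ(37) = 1·36 = 36 = 2^2 · 3^2.
Divisors of 36: 1, 2, 3, 4, 6, 9, 12, 18, 36.
Compute 27^d (mod 74) for the divisors d until we hit 1:
27^1 ≡ 27 (mod 74)
27^2 ≡ 63 (mod 74)
27^3 ≡ 73 (mod 74)
27^4 ≡ 47 (mod 74)
27^6 ≡ 1 (mod 74) ✓
Hence ord(27) = 6.

6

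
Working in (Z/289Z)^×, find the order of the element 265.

272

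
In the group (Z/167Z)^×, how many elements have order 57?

0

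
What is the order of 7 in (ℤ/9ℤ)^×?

Since 7 ∈ (Z/9Z)^×, its order divides φ(9) = φ(3^2) = 3·(3−1) = 6 = 2 · 3.
Divisors of 6: 1, 2, 3, 6.
Check 7^d mod 9 for each divisor in increasing order:
7^1 ≡ 7 (mod 9)
7^2 ≡ 4 (mod 9)
7^3 ≡ 1 (mod 9) ✓
Hence ord(7) = 3.

3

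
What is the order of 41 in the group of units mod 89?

88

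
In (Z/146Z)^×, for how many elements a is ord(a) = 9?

6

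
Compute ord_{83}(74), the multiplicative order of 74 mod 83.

Since 74 ∈ (Z/83Z)^×, its order divides φ(83) = 83 − 1 = 82 = 2 · 41.
Divisors of 82: 1, 2, 41, 82.
Check 74^d mod 83 for each divisor in increasing order:
74^1 ≡ 74 (mod 83)
74^2 ≡ 81 (mod 83)
74^41 ≡ 82 (mod 83)
74^82 ≡ 1 (mod 83) ✓
The smallest such exponent is 82, so the order of 74 is 82.

82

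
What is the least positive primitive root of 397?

5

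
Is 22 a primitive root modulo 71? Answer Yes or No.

Yes

φ(71) = 71 − 1 = 70 = 2 · 5 · 7.
It suffices to check that the order of 22 is not a proper divisor of 70: compute 22^(70/q) for q ∈ {2, 5, 7}.
22^35 ≡ 70 (mod 71)  [q = 2: ≢ 1 ✓]
22^14 ≡ 5 (mod 71)  [q = 5: ≢ 1 ✓]
22^10 ≡ 37 (mod 71)  [q = 7: ≢ 1 ✓]
All checks pass, so 22 has order 70 and is a primitive root modulo 71.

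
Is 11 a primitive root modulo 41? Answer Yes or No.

φ(41) = 41 − 1 = 40 = 2^3 · 5.
Test 11^(40/q) mod 41 for each prime factor q of 40:
11^20 ≡ 40 (mod 41)  [q = 2: ≢ 1 ✓]
11^8 ≡ 16 (mod 41)  [q = 5: ≢ 1 ✓]
None equal 1, so ord_41(11) = 40: 11 is a primitive root.

Yes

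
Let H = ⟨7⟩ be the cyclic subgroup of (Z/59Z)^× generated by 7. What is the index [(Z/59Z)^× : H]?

2

By Lagrange's theorem, ord_59(7) divides φ(59) = 59 − 1 = 58 = 2 · 29.
Divisors of 58: 1, 2, 29, 58.
Test each divisor d:
7^1 ≡ 7 (mod 59)
7^2 ≡ 49 (mod 59)
7^29 ≡ 1 (mod 59) ✓
So ord_59(7) = 29, hence |⟨7⟩| = 29.
[(Z/59Z)^× : ⟨7⟩] = 58/29 = 2.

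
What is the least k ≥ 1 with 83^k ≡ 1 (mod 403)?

60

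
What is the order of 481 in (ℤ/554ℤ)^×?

92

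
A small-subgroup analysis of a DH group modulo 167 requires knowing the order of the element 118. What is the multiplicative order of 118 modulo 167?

ord(118) | φ(167) = 167 − 1 = 166 = 2 · 83.
Divisors of 166: 1, 2, 83, 166.
Evaluate successive powers at the divisors of 166:
118^1 ≡ 118
118^2 ≡ 63
118^83 ≡ 166
118^166 ≡ 1
The smallest such exponent is 166, so the order of 118 is 166.

166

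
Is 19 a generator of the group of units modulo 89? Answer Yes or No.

Yes

φ(89) = 89 − 1 = 88 = 2^3 · 11.
An element g generates (Z/89Z)^× iff g^(88/q) ≢ 1 (mod 89) for each prime q ∈ {2, 11}.
19^44 ≡ 88 (mod 89)  [q = 2: ≢ 1 ✓]
19^8 ≡ 2 (mod 89)  [q = 11: ≢ 1 ✓]
None equal 1, so ord_89(19) = 88: 19 is a primitive root.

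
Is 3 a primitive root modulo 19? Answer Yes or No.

Yes

φ(19) = 19 − 1 = 18 = 2 · 3^2.
An element g generates (Z/19Z)^× iff g^(18/q) ≢ 1 (mod 19) for each prime q ∈ {2, 3}.
3^9 ≡ 18 (mod 19)  [q = 2: ≢ 1 ✓]
3^6 ≡ 7 (mod 19)  [q = 3: ≢ 1 ✓]
All checks pass, so 3 has order 18 and is a primitive root modulo 19.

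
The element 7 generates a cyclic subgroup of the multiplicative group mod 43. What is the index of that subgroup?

Since 7 ∈ (Z/43Z)^×, its order divides φ(43) = 43 − 1 = 42 = 2 · 3 · 7.
Divisors of 42: 1, 2, 3, 6, 7, 14, 21, 42.
Compute 7^d (mod 43) for the divisors d until we hit 1:
7^1 ≡ 7
7^2 ≡ 6
7^3 ≡ 42
7^6 ≡ 1
The order of 7 is 6, so the subgroup it generates has 6 elements.
The index is φ(43) / ord(7) = 42 / 6 = 7.

7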